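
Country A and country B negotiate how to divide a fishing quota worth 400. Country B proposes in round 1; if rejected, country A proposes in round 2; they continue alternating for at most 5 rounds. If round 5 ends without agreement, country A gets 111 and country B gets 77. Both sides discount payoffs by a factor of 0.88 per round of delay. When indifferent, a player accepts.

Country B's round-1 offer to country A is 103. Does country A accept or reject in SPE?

Reject

Round 5 (country B proposes): country A gets 111 if talks fail, so country B offers 111 and keeps 289.
Round 4 (country A proposes): country B can get 289 next round, worth 0.88 × 289 = 254.32 now, so country A offers 254.32, keeping 145.68.
Round 3 (country B proposes): country A can get 145.68 next round, worth 0.88 × 145.68 = 128.1984 now, so country B offers 128.1984, keeping 271.8016.
Round 2 (country A proposes): country B can get 271.8016 next round, worth 0.88 × 271.8016 = 239.185408 now, so country A offers 239.185408, keeping 160.814592.
So by rejecting in round 1, country A gets 160.814592 next round, worth 0.88 × 160.814592 = 141.51684096 now.
Offer 103 < 141.51684096, so country A rejects.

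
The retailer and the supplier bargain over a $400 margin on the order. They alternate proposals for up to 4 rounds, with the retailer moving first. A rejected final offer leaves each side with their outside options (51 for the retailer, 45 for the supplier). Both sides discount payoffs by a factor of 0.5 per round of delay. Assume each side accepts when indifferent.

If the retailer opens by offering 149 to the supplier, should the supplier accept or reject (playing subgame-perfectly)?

Work out the supplier's continuation value if the offer is rejected.
Round 4 (the supplier proposes): the retailer gets 51 if talks fail, so the supplier offers 51 and keeps 349.
Round 3 (the retailer proposes): the supplier can get 349 next round, worth 0.5 × 349 = 174.5 now; the retailer offers that and keeps 225.5.
Round 2 (the supplier proposes): the retailer can get 225.5 next round, worth 0.5 × 225.5 = 112.75 now; the supplier offers that and keeps 287.25.
So by rejecting in round 1, the supplier gets 287.25 next round, worth 0.5 × 287.25 = 143.625 now.
Offer 149 ≥ 143.625, so the supplier accepts.

Accept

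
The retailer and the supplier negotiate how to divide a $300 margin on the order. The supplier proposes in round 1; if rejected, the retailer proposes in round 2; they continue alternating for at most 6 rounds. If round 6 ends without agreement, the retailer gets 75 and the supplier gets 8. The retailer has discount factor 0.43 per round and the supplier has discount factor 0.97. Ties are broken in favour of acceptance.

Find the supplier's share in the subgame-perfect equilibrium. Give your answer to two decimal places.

Round 6 (the retailer proposes): the supplier gets 8 if talks fail, so the retailer offers 8 and keeps 292.
Round 5 (the supplier proposes): the retailer can get 292 next round, worth 0.43 × 292 = 125.56 now. The supplier offers 125.56 and keeps 300 − 125.56 = 174.44.
Round 4 (the retailer proposes): the supplier can get 174.44 next round, worth 0.97 × 174.44 = 169.2068 now. The retailer offers 169.2068 and keeps 300 − 169.2068 = 130.7932.
Round 3 (the supplier proposes): the retailer can get 130.7932 next round, worth 0.43 × 130.7932 = 56.241076 now, so the supplier offers 56.241076, keeping 243.758924.
Round 2 (the retailer proposes): the supplier can get 243.758924 next round, worth 0.97 × 243.758924 = 236.44615628 now. The retailer offers 236.44615628 and keeps 300 − 236.44615628 = 63.55384372.
Round 1 (the supplier proposes): the retailer can get 63.55384372 next round, worth 0.43 × 63.55384372 = 27.3281527996 now; the supplier offers that and keeps 272.6718472004.

272.67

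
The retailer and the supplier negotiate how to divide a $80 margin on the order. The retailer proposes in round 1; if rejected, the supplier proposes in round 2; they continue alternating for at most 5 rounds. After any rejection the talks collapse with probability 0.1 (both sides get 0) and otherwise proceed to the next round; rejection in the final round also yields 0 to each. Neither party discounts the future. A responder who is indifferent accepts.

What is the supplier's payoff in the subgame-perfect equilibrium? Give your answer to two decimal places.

13.03

By backward induction:
Round 5 (the retailer proposes): rejection yields 0 for the supplier; the retailer offers 0 and keeps 80.
Round 4 (the supplier proposes): rejecting gives the retailer an expected 0.9 × 80 = 72, so the supplier offers 72, keeping 8.
Round 3 (the retailer proposes): rejecting gives the supplier an expected 0.9 × 8 = 7.2; the retailer offers that and keeps 72.8.
Round 2 (the supplier proposes): rejecting gives the retailer an expected 0.9 × 72.8 = 65.52; the supplier offers that and keeps 14.48.
Round 1 (the retailer proposes): rejecting gives the supplier an expected 0.9 × 14.48 = 13.032; the retailer offers that and keeps 66.968.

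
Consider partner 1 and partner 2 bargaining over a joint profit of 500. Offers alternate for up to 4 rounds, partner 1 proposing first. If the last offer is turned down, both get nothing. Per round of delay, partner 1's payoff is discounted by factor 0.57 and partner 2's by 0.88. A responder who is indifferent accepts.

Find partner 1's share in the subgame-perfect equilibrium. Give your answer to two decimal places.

Work backward from the last round.
Round 4 (partner 2 proposes): partner 1 will accept anything ≥ 0, so partner 2 offers 0 and keeps 500.
Round 3 (partner 1 proposes): partner 2 can get 500 next round, worth 0.88 × 500 = 440 now, so partner 1 offers 440, keeping 60.
Round 2 (partner 2 proposes): partner 1 can get 60 next round, worth 0.57 × 60 = 34.2 now, so partner 2 offers 34.2, keeping 465.8.
Round 1 (partner 1 proposes): partner 2 can get 465.8 next round, worth 0.88 × 465.8 = 409.904 now; partner 1 offers that and keeps 90.096.

90.10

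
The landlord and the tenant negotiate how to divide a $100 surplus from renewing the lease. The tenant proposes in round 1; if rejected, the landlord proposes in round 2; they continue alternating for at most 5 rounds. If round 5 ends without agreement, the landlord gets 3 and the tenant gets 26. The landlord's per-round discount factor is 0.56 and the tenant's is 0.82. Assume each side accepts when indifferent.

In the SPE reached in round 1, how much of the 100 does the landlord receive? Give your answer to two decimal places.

By backward induction:
Round 5 (the tenant proposes): the landlord gets 3 if talks fail, so the tenant offers 3 and keeps 97.
Round 4 (the landlord proposes): the tenant can get 97 next round, worth 0.82 × 97 = 79.54 now, so the landlord offers 79.54, keeping 20.46.
Round 3 (the tenant proposes): the landlord can get 20.46 next round, worth 0.56 × 20.46 = 11.4576 now; the tenant offers that and keeps 88.5424.
Round 2 (the landlord proposes): the tenant can get 88.5424 next round, worth 0.82 × 88.5424 = 72.604768 now, so the landlord offers 72.604768, keeping 27.395232.
Round 1 (the tenant proposes): the landlord can get 27.395232 next round, worth 0.56 × 27.395232 = 15.34132992 now. The tenant offers 15.34132992 and keeps 100 − 15.34132992 = 84.65867008.

15.34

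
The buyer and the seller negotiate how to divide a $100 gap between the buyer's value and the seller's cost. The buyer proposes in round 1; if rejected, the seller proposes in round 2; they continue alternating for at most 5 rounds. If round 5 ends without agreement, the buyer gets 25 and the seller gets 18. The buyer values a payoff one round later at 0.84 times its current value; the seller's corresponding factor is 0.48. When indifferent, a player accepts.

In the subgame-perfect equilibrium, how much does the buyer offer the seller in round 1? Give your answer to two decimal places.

13.70

Work backward from the last round.
Round 5 (the buyer proposes): the seller gets 18 if talks fail, so the buyer offers 18 and keeps 82.
Round 4 (the seller proposes): the buyer can get 82 next round, worth 0.84 × 82 = 68.88 now. The seller offers 68.88 and keeps 100 − 68.88 = 31.12.
Round 3 (the buyer proposes): the seller can get 31.12 next round, worth 0.48 × 31.12 = 14.9376 now, so the buyer offers 14.9376, keeping 85.0624.
Round 2 (the seller proposes): the buyer can get 85.0624 next round, worth 0.84 × 85.0624 = 71.452416 now. The seller offers 71.452416 and keeps 100 − 71.452416 = 28.547584.
Round 1 (the buyer proposes): the seller can get 28.547584 next round, worth 0.48 × 28.547584 = 13.70284032 now, so the buyer offers 13.70284032, keeping 86.29715968.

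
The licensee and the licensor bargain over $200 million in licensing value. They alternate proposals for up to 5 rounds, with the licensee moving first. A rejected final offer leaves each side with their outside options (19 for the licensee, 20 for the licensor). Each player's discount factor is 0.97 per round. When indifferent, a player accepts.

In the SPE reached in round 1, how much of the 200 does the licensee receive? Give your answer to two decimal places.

Work backward from the last round.
Round 5 (the licensee proposes): the licensor gets 20 if talks fail, so the licensee offers 20 and keeps 180.
Round 4 (the licensor proposes): the licensee can get 180 next round, worth 0.97 × 180 = 174.6 now. The licensor offers 174.6 and keeps 200 − 174.6 = 25.4.
Round 3 (the licensee proposes): the licensor can get 25.4 next round, worth 0.97 × 25.4 = 24.638 now. The licensee offers 24.638 and keeps 200 − 24.638 = 175.362.
Round 2 (the licensor proposes): the licensee can get 175.362 next round, worth 0.97 × 175.362 = 170.10114 now, so the licensor offers 170.10114, keeping 29.89886.
Round 1 (the licensee proposes): the licensor can get 29.89886 next round, worth 0.97 × 29.89886 = 29.0018942 now; the licensee offers that and keeps 170.9981058.

171.00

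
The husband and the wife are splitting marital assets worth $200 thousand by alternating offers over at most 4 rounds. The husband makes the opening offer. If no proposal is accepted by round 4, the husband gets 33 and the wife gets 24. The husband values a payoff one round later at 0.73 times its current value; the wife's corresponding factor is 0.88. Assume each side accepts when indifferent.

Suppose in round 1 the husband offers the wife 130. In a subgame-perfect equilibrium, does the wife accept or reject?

Round 4 (the wife proposes): the husband gets 33 if talks fail, so the wife offers 33 and keeps 167.
Round 3 (the husband proposes): the wife can get 167 next round, worth 0.88 × 167 = 146.96 now, so the husband offers 146.96, keeping 53.04.
Round 2 (the wife proposes): the husband can get 53.04 next round, worth 0.73 × 53.04 = 38.7192 now, so the wife offers 38.7192, keeping 161.2808.
So by rejecting in round 1, the wife gets 161.2808 next round, worth 0.88 × 161.2808 = 141.927104 now.
Offer 130 < 141.927104, so the wife rejects.

Reject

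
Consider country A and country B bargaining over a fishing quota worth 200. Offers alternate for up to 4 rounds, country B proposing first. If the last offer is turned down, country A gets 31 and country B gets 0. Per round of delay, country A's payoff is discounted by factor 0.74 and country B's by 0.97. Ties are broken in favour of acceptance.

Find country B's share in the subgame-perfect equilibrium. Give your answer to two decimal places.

Round 4 (country A proposes): country B will accept anything ≥ 0, so country A offers 0 and keeps 200.
Round 3 (country B proposes): country A can get 200 next round, worth 0.74 × 200 = 148 now; country B offers that and keeps 52.
Round 2 (country A proposes): country B can get 52 next round, worth 0.97 × 52 = 50.44 now, so country A offers 50.44, keeping 149.56.
Round 1 (country B proposes): country A can get 149.56 next round, worth 0.74 × 149.56 = 110.6744 now; country B offers that and keeps 89.3256.

89.33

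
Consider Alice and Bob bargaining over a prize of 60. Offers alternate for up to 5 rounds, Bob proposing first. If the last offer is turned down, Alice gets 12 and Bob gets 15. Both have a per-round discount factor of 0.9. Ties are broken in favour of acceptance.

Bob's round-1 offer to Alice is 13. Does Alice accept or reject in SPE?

Reject

Round 5 (Bob proposes): Alice gets 12 if talks fail, so Bob offers 12 and keeps 48.
Round 4 (Alice proposes): Bob can get 48 next round, worth 0.9 × 48 = 43.2 now. Alice offers 43.2 and keeps 60 − 43.2 = 16.8.
Round 3 (Bob proposes): Alice can get 16.8 next round, worth 0.9 × 16.8 = 15.12 now, so Bob offers 15.12, keeping 44.88.
Round 2 (Alice proposes): Bob can get 44.88 next round, worth 0.9 × 44.88 = 40.392 now. Alice offers 40.392 and keeps 60 − 40.392 = 19.608.
So by rejecting in round 1, Alice gets 19.608 next round, worth 0.9 × 19.608 = 17.6472 now.
Offer 13 < 17.6472, so Alice rejects.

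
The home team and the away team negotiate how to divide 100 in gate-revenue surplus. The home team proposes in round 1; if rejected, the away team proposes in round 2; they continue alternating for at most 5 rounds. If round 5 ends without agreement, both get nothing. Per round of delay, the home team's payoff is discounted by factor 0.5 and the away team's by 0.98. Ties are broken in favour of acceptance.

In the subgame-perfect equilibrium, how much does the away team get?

Round 5 (the home team proposes): the away team will accept anything ≥ 0, so the home team offers 0 and keeps 100.
Round 4 (the away team proposes): the home team can get 100 next round, worth 0.5 × 100 = 50 now; the away team offers that and keeps 50.
Round 3 (the home team proposes): the away team can get 50 next round, worth 0.98 × 50 = 49 now. The home team offers 49 and keeps 100 − 49 = 51.
Round 2 (the away team proposes): the home team can get 51 next round, worth 0.5 × 51 = 25.5 now. The away team offers 25.5 and keeps 100 − 25.5 = 74.5.
Round 1 (the home team proposes): the away team can get 74.5 next round, worth 0.98 × 74.5 = 73.01 now; the home team offers that and keeps 26.99.

73.01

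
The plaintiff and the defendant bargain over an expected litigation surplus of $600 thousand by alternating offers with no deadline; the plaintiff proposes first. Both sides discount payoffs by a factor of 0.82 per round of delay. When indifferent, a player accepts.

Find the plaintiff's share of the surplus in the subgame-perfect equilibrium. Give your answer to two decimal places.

Let x be the plaintiff's share when the plaintiff proposes and y be the defendant's share when the defendant proposes.
The defendant accepts iff offered ≥ 0.82·y, so x = 600 − 0.82y. Symmetrically y = 600 − 0.82x.
Substituting: x = 600 − 0.82(600 − 0.82x), giving x(1 − 0.82·0.82) = 600(1 − 0.82).
So x = 600 × 0.18 / 0.3276 ≈ 329.6703, and the defendant receives 600 − x ≈ 270.3297.

329.67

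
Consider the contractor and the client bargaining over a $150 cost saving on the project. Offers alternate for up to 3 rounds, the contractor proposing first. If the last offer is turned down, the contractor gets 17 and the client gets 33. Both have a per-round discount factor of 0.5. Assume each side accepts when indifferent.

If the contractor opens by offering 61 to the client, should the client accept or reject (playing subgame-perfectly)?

Accept

Round 3 (the contractor proposes): the client gets 33 if talks fail, so the contractor offers 33 and keeps 117.
Round 2 (the client proposes): the contractor can get 117 next round, worth 0.5 × 117 = 58.5 now. The client offers 58.5 and keeps 150 − 58.5 = 91.5.
So by rejecting in round 1, the client gets 91.5 next round, worth 0.5 × 91.5 = 45.75 now.
Offer 61 ≥ 45.75, so the client accepts.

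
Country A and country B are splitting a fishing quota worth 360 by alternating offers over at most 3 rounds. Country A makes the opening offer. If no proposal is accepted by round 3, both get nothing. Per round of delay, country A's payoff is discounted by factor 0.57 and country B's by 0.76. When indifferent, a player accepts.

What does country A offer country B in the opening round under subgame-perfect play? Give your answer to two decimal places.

By backward induction:
Round 3 (country A proposes): rejection yields 0 for country B; country A offers 0 and keeps 360.
Round 2 (country B proposes): country A can get 360 next round, worth 0.57 × 360 = 205.2 now, so country B offers 205.2, keeping 154.8.
Round 1 (country A proposes): country B can get 154.8 next round, worth 0.76 × 154.8 = 117.648 now; country A offers that and keeps 242.352.

117.65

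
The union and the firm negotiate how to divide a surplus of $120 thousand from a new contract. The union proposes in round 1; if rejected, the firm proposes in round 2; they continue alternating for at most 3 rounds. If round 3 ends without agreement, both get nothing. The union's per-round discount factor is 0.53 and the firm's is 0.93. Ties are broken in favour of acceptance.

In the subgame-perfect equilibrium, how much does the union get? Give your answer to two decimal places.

Round 3 (the union proposes): rejection yields 0 for the firm; the union offers 0 and keeps 120.
Round 2 (the firm proposes): the union can get 120 next round, worth 0.53 × 120 = 63.6 now; the firm offers that and keeps 56.4.
Round 1 (the union proposes): the firm can get 56.4 next round, worth 0.93 × 56.4 = 52.452 now. The union offers 52.452 and keeps 120 − 52.452 = 67.548.

67.55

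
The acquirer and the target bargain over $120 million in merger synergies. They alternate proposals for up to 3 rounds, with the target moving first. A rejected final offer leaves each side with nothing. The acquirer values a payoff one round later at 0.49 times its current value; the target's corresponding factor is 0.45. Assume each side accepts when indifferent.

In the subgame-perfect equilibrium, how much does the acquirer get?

Work backward from the last round.
Round 3 (the target proposes): the acquirer will accept anything ≥ 0, so the target offers 0 and keeps 120.
Round 2 (the acquirer proposes): the target can get 120 next round, worth 0.45 × 120 = 54 now. The acquirer offers 54 and keeps 120 − 54 = 66.
Round 1 (the target proposes): the acquirer can get 66 next round, worth 0.49 × 66 = 32.34 now; the target offers that and keeps 87.66.

32.34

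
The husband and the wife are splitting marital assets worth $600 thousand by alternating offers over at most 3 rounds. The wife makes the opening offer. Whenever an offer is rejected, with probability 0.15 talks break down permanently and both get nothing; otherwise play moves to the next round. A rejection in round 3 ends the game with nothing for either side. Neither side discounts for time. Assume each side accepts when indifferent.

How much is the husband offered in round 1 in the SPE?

76.5

By backward induction:
Round 3 (the wife proposes): the husband will accept anything ≥ 0, so the wife offers 0 and keeps 600.
Round 2 (the husband proposes): rejecting gives the wife an expected 0.85 × 600 = 510. The husband offers 510 and keeps 600 − 510 = 90.
Round 1 (the wife proposes): rejecting gives the husband an expected 0.85 × 90 = 76.5. The wife offers 76.5 and keeps 600 − 76.5 = 523.5.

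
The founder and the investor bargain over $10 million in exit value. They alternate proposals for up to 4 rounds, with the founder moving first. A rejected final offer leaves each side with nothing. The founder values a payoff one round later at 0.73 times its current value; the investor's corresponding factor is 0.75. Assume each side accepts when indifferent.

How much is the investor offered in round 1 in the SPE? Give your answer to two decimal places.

6.13

Round 4 (the investor proposes): rejection yields 0 for the founder; the investor offers 0 and keeps 10.
Round 3 (the founder proposes): the investor can get 10 next round, worth 0.75 × 10 = 7.5 now; the founder offers that and keeps 2.5.
Round 2 (the investor proposes): the founder can get 2.5 next round, worth 0.73 × 2.5 = 1.825 now. The investor offers 1.825 and keeps 10 − 1.825 = 8.175.
Round 1 (the founder proposes): the investor can get 8.175 next round, worth 0.75 × 8.175 = 6.13125 now. The founder offers 6.13125 and keeps 10 − 6.13125 = 3.86875.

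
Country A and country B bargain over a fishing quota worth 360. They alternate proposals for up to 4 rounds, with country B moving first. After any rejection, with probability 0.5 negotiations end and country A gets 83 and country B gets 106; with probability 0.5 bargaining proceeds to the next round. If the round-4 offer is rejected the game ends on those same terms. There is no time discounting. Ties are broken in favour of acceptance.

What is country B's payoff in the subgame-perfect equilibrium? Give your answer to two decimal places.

Round 4 (country A proposes): country B gets 106 if talks fail, so country A offers 106 and keeps 254.
Round 3 (country B proposes): rejecting gives country A an expected 0.5 × 254 + 0.5 × 83 = 168.5. Country B offers 168.5 and keeps 360 − 168.5 = 191.5.
Round 2 (country A proposes): rejecting gives country B an expected 0.5 × 191.5 + 0.5 × 106 = 148.75; country A offers that and keeps 211.25.
Round 1 (country B proposes): rejecting gives country A an expected 0.5 × 211.25 + 0.5 × 83 = 147.125, so country B offers 147.125, keeping 212.875.

212.88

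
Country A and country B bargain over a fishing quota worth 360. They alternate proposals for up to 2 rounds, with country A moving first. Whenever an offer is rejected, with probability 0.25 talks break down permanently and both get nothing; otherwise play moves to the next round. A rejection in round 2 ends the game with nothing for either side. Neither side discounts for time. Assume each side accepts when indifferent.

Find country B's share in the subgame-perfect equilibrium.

270

Round 2 (country B proposes): country A will accept anything ≥ 0, so country B offers 0 and keeps 360.
Round 1 (country A proposes): rejecting gives country B an expected 0.75 × 360 = 270. Country A offers 270 and keeps 360 − 270 = 90.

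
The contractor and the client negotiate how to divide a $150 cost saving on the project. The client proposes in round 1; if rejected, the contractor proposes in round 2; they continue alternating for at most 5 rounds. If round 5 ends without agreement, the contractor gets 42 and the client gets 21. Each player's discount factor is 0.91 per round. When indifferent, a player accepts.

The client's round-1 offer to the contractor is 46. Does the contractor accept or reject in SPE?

Round 5 (the client proposes): the contractor gets 42 if talks fail, so the client offers 42 and keeps 108.
Round 4 (the contractor proposes): the client can get 108 next round, worth 0.91 × 108 = 98.28 now; the contractor offers that and keeps 51.72.
Round 3 (the client proposes): the contractor can get 51.72 next round, worth 0.91 × 51.72 = 47.0652 now, so the client offers 47.0652, keeping 102.9348.
Round 2 (the contractor proposes): the client can get 102.9348 next round, worth 0.91 × 102.9348 = 93.670668 now; the contractor offers that and keeps 56.329332.
So by rejecting in round 1, the contractor gets 56.329332 next round, worth 0.91 × 56.329332 = 51.25969212 now.
Offer 46 < 51.25969212, so the contractor rejects.

Reject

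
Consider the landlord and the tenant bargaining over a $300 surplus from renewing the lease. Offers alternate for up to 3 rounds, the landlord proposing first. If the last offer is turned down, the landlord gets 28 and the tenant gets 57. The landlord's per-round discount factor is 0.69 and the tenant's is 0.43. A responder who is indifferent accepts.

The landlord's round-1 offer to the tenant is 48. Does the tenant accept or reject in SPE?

Round 3 (the landlord proposes): the tenant gets 57 if talks fail, so the landlord offers 57 and keeps 243.
Round 2 (the tenant proposes): the landlord can get 243 next round, worth 0.69 × 243 = 167.67 now, so the tenant offers 167.67, keeping 132.33.
So by rejecting in round 1, the tenant gets 132.33 next round, worth 0.43 × 132.33 = 56.9019 now.
Offer 48 < 56.9019, so the tenant rejects.

Reject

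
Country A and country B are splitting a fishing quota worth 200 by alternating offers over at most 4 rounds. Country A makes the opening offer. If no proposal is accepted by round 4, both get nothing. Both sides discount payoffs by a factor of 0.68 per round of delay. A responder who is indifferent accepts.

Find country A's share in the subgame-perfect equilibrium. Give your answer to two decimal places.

By backward induction:
Round 4 (country B proposes): country A will accept anything ≥ 0, so country B offers 0 and keeps 200.
Round 3 (country A proposes): country B can get 200 next round, worth 0.68 × 200 = 136 now, so country A offers 136, keeping 64.
Round 2 (country B proposes): country A can get 64 next round, worth 0.68 × 64 = 43.52 now, so country B offers 43.52, keeping 156.48.
Round 1 (country A proposes): country B can get 156.48 next round, worth 0.68 × 156.48 = 106.4064 now. Country A offers 106.4064 and keeps 200 − 106.4064 = 93.5936.

93.59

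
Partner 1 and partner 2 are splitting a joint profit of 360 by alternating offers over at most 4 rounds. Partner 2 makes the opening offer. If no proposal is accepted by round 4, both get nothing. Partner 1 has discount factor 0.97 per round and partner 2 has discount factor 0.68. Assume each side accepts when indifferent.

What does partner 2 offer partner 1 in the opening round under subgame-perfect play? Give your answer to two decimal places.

Round 4 (partner 1 proposes): partner 2 will accept anything ≥ 0, so partner 1 offers 0 and keeps 360.
Round 3 (partner 2 proposes): partner 1 can get 360 next round, worth 0.97 × 360 = 349.2 now. Partner 2 offers 349.2 and keeps 360 − 349.2 = 10.8.
Round 2 (partner 1 proposes): partner 2 can get 10.8 next round, worth 0.68 × 10.8 = 7.344 now; partner 1 offers that and keeps 352.656.
Round 1 (partner 2 proposes): partner 1 can get 352.656 next round, worth 0.97 × 352.656 = 342.07632 now, so partner 2 offers 342.07632, keeping 17.92368.

342.08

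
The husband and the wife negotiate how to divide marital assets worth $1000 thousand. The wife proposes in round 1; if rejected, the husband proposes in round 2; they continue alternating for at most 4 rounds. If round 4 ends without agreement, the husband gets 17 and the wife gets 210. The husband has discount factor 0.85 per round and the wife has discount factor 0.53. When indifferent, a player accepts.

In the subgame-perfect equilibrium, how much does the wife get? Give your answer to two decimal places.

Round 4 (the husband proposes): the wife gets 210 if talks fail, so the husband offers 210 and keeps 790.
Round 3 (the wife proposes): the husband can get 790 next round, worth 0.85 × 790 = 671.5 now, so the wife offers 671.5, keeping 328.5.
Round 2 (the husband proposes): the wife can get 328.5 next round, worth 0.53 × 328.5 = 174.105 now. The husband offers 174.105 and keeps 1000 − 174.105 = 825.895.
Round 1 (the wife proposes): the husband can get 825.895 next round, worth 0.85 × 825.895 = 702.01075 now; the wife offers that and keeps 297.98925.

297.99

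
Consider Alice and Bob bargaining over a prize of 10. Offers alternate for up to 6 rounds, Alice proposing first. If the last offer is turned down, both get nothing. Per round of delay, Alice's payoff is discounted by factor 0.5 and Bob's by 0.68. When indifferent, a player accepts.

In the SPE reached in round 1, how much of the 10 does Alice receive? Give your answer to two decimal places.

4.66

Round 6 (Bob proposes): rejection yields 0 for Alice; Bob offers 0 and keeps 10.
Round 5 (Alice proposes): Bob can get 10 next round, worth 0.68 × 10 = 6.8 now. Alice offers 6.8 and keeps 10 − 6.8 = 3.2.
Round 4 (Bob proposes): Alice can get 3.2 next round, worth 0.5 × 3.2 = 1.6 now, so Bob offers 1.6, keeping 8.4.
Round 3 (Alice proposes): Bob can get 8.4 next round, worth 0.68 × 8.4 = 5.712 now, so Alice offers 5.712, keeping 4.288.
Round 2 (Bob proposes): Alice can get 4.288 next round, worth 0.5 × 4.288 = 2.144 now, so Bob offers 2.144, keeping 7.856.
Round 1 (Alice proposes): Bob can get 7.856 next round, worth 0.68 × 7.856 = 5.34208 now; Alice offers that and keeps 4.65792.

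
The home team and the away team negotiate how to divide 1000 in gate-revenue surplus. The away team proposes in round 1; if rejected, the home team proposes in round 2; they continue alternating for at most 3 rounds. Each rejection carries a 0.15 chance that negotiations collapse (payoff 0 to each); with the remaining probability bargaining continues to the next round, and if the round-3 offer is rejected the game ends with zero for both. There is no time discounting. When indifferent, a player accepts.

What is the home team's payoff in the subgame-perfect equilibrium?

127.5

Round 3 (the away team proposes): rejection yields 0 for the home team; the away team offers 0 and keeps 1000.
Round 2 (the home team proposes): rejecting gives the away team an expected 0.85 × 1000 = 850. The home team offers 850 and keeps 1000 − 850 = 150.
Round 1 (the away team proposes): rejecting gives the home team an expected 0.85 × 150 = 127.5; the away team offers that and keeps 872.5.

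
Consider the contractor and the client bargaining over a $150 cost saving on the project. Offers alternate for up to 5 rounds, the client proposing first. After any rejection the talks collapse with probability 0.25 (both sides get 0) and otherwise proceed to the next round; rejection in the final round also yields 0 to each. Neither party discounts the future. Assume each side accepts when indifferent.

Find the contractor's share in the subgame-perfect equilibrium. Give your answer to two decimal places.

43.95

Round 5 (the client proposes): the contractor will accept anything ≥ 0, so the client offers 0 and keeps 150.
Round 4 (the contractor proposes): rejecting gives the client an expected 0.75 × 150 = 112.5; the contractor offers that and keeps 37.5.
Round 3 (the client proposes): rejecting gives the contractor an expected 0.75 × 37.5 = 28.125, so the client offers 28.125, keeping 121.875.
Round 2 (the contractor proposes): rejecting gives the client an expected 0.75 × 121.875 = 91.40625, so the contractor offers 91.40625, keeping 58.59375.
Round 1 (the client proposes): rejecting gives the contractor an expected 0.75 × 58.59375 = 43.9453125. The client offers 43.9453125 and keeps 150 − 43.9453125 = 106.0546875.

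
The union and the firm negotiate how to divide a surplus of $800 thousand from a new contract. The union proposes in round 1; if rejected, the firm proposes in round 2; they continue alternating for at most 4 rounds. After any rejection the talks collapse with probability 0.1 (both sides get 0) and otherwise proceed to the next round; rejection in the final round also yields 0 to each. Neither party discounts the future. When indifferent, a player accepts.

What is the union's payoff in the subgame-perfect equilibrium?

By backward induction:
Round 4 (the firm proposes): the union will accept anything ≥ 0, so the firm offers 0 and keeps 800.
Round 3 (the union proposes): rejecting gives the firm an expected 0.9 × 800 = 720; the union offers that and keeps 80.
Round 2 (the firm proposes): rejecting gives the union an expected 0.9 × 80 = 72. The firm offers 72 and keeps 800 − 72 = 728.
Round 1 (the union proposes): rejecting gives the firm an expected 0.9 × 728 = 655.2. The union offers 655.2 and keeps 800 − 655.2 = 144.8.

144.8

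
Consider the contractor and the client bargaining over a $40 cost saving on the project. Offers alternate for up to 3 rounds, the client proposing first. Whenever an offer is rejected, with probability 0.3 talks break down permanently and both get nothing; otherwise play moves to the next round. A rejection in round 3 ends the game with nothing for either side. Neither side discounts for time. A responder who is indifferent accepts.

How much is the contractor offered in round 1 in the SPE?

Round 3 (the client proposes): the contractor will accept anything ≥ 0, so the client offers 0 and keeps 40.
Round 2 (the contractor proposes): rejecting gives the client an expected 0.7 × 40 = 28, so the contractor offers 28, keeping 12.
Round 1 (the client proposes): rejecting gives the contractor an expected 0.7 × 12 = 8.4. The client offers 8.4 and keeps 40 − 8.4 = 31.6.

8.4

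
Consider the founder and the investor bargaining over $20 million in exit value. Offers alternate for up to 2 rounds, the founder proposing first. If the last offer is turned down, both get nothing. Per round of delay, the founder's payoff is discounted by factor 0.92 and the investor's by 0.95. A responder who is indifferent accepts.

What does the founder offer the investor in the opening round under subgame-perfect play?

19

Round 2 (the investor proposes): rejection yields 0 for the founder; the investor offers 0 and keeps 20.
Round 1 (the founder proposes): the investor can get 20 next round, worth 0.95 × 20 = 19 now. The founder offers 19 and keeps 20 − 19 = 1.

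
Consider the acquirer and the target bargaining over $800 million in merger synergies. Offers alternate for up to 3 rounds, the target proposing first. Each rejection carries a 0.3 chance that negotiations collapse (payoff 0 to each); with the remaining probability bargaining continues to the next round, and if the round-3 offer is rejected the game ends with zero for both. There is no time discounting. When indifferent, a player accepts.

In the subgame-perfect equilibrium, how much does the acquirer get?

By backward induction:
Round 3 (the target proposes): rejection yields 0 for the acquirer; the target offers 0 and keeps 800.
Round 2 (the acquirer proposes): rejecting gives the target an expected 0.7 × 800 = 560, so the acquirer offers 560, keeping 240.
Round 1 (the target proposes): rejecting gives the acquirer an expected 0.7 × 240 = 168. The target offers 168 and keeps 800 − 168 = 632.

168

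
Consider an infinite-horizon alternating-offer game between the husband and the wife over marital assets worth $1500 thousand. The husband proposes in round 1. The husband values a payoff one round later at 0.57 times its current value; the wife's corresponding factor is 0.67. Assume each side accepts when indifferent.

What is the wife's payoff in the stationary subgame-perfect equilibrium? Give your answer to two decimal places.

699.16

In a stationary SPE each proposer offers the other exactly their discounted continuation value.
If the husband keeps x when proposing and the wife keeps y when proposing, then x = 1500 − 0.67y and y = 1500 − 0.57x.
Solving: x = 1500(1 − 0.67) / (1 − 0.57·0.67) = 495 / 0.6181 ≈ 800.8413.
The wife gets 1500 − 800.8413 ≈ 699.1587.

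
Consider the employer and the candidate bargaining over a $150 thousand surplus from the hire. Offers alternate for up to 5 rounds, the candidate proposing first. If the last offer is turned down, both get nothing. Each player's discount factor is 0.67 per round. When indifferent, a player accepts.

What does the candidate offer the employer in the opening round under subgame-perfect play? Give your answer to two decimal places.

48.05

Work backward from the last round.
Round 5 (the candidate proposes): rejection yields 0 for the employer; the candidate offers 0 and keeps 150.
Round 4 (the employer proposes): the candidate can get 150 next round, worth 0.67 × 150 = 100.5 now. The employer offers 100.5 and keeps 150 − 100.5 = 49.5.
Round 3 (the candidate proposes): the employer can get 49.5 next round, worth 0.67 × 49.5 = 33.165 now; the candidate offers that and keeps 116.835.
Round 2 (the employer proposes): the candidate can get 116.835 next round, worth 0.67 × 116.835 = 78.27945 now. The employer offers 78.27945 and keeps 150 − 78.27945 = 71.72055.
Round 1 (the candidate proposes): the employer can get 71.72055 next round, worth 0.67 × 71.72055 = 48.0527685 now; the candidate offers that and keeps 101.9472315.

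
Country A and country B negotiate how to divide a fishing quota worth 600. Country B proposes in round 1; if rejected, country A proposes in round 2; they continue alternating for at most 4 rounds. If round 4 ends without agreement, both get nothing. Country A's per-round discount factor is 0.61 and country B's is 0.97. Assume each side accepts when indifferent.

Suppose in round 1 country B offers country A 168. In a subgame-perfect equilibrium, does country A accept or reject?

Reject

Work out country A's continuation value if the offer is rejected.
Round 4 (country A proposes): rejection yields 0 for country B; country A offers 0 and keeps 600.
Round 3 (country B proposes): country A can get 600 next round, worth 0.61 × 600 = 366 now. Country B offers 366 and keeps 600 − 366 = 234.
Round 2 (country A proposes): country B can get 234 next round, worth 0.97 × 234 = 226.98 now, so country A offers 226.98, keeping 373.02.
So by rejecting in round 1, country A gets 373.02 next round, worth 0.61 × 373.02 = 227.5422 now.
Offer 168 < 227.5422, so country A rejects.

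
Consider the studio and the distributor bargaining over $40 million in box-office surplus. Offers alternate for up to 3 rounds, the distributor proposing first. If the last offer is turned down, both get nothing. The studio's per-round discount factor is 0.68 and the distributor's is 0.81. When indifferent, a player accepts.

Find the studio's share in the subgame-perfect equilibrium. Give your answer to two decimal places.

Round 3 (the distributor proposes): rejection yields 0 for the studio; the distributor offers 0 and keeps 40.
Round 2 (the studio proposes): the distributor can get 40 next round, worth 0.81 × 40 = 32.4 now, so the studio offers 32.4, keeping 7.6.
Round 1 (the distributor proposes): the studio can get 7.6 next round, worth 0.68 × 7.6 = 5.168 now, so the distributor offers 5.168, keeping 34.832.

5.17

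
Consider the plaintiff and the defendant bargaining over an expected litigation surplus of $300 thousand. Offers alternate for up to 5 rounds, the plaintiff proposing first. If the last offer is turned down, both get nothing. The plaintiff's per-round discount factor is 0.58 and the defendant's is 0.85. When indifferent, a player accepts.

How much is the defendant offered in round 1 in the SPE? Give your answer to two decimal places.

159.90

Round 5 (the plaintiff proposes): the defendant will accept anything ≥ 0, so the plaintiff offers 0 and keeps 300.
Round 4 (the defendant proposes): the plaintiff can get 300 next round, worth 0.58 × 300 = 174 now; the defendant offers that and keeps 126.
Round 3 (the plaintiff proposes): the defendant can get 126 next round, worth 0.85 × 126 = 107.1 now, so the plaintiff offers 107.1, keeping 192.9.
Round 2 (the defendant proposes): the plaintiff can get 192.9 next round, worth 0.58 × 192.9 = 111.882 now; the defendant offers that and keeps 188.118.
Round 1 (the plaintiff proposes): the defendant can get 188.118 next round, worth 0.85 × 188.118 = 159.9003 now, so the plaintiff offers 159.9003, keeping 140.0997.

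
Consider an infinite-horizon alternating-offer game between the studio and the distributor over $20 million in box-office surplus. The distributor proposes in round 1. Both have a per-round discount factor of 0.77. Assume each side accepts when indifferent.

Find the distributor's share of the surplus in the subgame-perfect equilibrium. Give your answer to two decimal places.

Let x be the distributor's share when the distributor proposes and y be the studio's share when the studio proposes.
The studio accepts iff offered ≥ 0.77·y, so x = 20 − 0.77y. Symmetrically y = 20 − 0.77x.
Substituting: x = 20 − 0.77(20 − 0.77x), giving x(1 − 0.77·0.77) = 20(1 − 0.77).
So x = 20 × 0.23 / 0.4071 ≈ 11.2994, and the studio receives 20 − x ≈ 8.7006.

11.30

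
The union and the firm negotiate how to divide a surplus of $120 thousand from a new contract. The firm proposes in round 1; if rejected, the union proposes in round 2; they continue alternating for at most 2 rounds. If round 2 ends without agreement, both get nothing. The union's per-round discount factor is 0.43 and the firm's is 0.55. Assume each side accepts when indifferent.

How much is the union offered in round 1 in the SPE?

51.6

Round 2 (the union proposes): the firm will accept anything ≥ 0, so the union offers 0 and keeps 120.
Round 1 (the firm proposes): the union can get 120 next round, worth 0.43 × 120 = 51.6 now; the firm offers that and keeps 68.4.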